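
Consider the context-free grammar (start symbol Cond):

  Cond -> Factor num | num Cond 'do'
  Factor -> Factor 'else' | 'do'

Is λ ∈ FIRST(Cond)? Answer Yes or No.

No nonterminal in this grammar is nullable.
No production of Cond has an RHS whose symbols are all nullable, so Cond is not nullable.

No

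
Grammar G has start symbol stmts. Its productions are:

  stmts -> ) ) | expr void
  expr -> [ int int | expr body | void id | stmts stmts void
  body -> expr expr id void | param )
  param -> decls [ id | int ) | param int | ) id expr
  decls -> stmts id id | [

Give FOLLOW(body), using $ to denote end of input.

In expr -> expr body: body is at the end, add FOLLOW(expr) = { ), [, id, int, void }.
Union: FOLLOW(body) = { ), [, id, int, void }.

{ ), [, id, int, void }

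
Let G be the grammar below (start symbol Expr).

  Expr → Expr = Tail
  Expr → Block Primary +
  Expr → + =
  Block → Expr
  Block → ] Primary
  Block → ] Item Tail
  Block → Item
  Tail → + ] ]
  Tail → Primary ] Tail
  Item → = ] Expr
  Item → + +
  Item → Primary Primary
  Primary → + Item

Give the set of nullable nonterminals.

{ } (none)

No nonterminal has an empty production or an RHS whose symbols are all nullable.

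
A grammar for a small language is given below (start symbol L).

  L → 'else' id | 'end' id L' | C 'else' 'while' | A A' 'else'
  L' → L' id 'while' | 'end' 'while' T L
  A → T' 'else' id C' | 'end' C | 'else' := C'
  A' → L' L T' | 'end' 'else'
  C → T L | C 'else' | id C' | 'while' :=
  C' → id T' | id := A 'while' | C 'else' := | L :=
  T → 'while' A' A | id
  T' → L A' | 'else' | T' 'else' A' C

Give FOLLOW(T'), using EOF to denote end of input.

{ 'else', 'end', 'while', id }

In A → T' 'else' id C': add FIRST('else' id C') = { 'else' }.
In A' → L' L T': T' is at the end, add FOLLOW(A') = { 'else', 'end', 'while', id }.
In C' → id T': T' is at the end, add FOLLOW(C') = { 'else', 'end', 'while', id }.
In T' → T' 'else' A' C: add FIRST('else' A' C) = { 'else' }.
Union: FOLLOW(T') = { 'else', 'end', 'while', id }.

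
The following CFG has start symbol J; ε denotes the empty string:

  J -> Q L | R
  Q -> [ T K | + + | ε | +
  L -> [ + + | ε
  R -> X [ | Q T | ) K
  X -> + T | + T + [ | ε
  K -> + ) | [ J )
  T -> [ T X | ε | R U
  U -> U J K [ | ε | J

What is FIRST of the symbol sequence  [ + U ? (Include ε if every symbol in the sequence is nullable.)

[ is a terminal; add {[} and stop.

{ [ }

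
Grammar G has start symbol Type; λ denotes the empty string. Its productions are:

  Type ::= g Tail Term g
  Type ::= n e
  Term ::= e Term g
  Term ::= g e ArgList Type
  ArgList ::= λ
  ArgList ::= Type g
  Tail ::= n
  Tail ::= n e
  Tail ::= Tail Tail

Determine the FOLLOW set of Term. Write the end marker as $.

In Type ::= g Tail Term g: add FIRST(g) = { g }.
In Term ::= e Term g: add FIRST(g) = { g }.
Union: FOLLOW(Term) = { g }.

{ g }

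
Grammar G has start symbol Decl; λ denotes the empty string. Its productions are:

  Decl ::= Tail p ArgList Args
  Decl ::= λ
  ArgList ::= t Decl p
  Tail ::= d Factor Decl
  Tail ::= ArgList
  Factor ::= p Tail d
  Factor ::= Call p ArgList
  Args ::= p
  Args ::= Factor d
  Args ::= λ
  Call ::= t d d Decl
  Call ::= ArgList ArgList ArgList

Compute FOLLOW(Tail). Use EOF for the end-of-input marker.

{ d, p }

In Decl ::= Tail p ArgList Args: add FIRST(p ArgList Args) = { p }.
In Factor ::= p Tail d: add FIRST(d) = { d }.
Union: FOLLOW(Tail) = { d, p }.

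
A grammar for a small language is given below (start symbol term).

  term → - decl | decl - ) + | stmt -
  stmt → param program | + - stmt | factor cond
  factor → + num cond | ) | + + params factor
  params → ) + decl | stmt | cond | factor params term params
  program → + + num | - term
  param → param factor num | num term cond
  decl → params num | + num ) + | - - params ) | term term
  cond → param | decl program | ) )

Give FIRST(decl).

{ ), +, -, num }

From decl → params num: add FIRST(params) = { ), +, -, num }.
decl → + num ) + contributes {+}.
decl → - - params ) contributes {-}.
From decl → term term: add FIRST(term) = { ), +, -, num }.
Union: FIRST(decl) = { ), +, -, num }.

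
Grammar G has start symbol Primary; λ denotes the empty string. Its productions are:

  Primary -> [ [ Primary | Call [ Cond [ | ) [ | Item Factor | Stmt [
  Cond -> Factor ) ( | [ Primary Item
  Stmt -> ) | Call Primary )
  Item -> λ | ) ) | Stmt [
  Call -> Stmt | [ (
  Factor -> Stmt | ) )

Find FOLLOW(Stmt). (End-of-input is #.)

In Primary -> Stmt [: add FIRST([) = { [ }.
In Item -> Stmt [: add FIRST([) = { [ }.
In Call -> Stmt: Stmt is at the end, add FOLLOW(Call) = { ), [ }.
In Factor -> Stmt: Stmt is at the end, add FOLLOW(Factor) = { #, ), [ }.
Union: FOLLOW(Stmt) = { #, ), [ }.

{ #, ), [ }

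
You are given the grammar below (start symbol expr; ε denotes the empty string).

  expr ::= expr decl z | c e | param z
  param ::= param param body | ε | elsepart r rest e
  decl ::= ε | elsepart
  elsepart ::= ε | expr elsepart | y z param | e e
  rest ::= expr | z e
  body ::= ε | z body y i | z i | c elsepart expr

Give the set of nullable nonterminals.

Directly nullable (have an ε-production): param, decl, elsepart, body.
No other nonterminal has a production whose RHS symbols are all nullable.

{ body, decl, elsepart, param }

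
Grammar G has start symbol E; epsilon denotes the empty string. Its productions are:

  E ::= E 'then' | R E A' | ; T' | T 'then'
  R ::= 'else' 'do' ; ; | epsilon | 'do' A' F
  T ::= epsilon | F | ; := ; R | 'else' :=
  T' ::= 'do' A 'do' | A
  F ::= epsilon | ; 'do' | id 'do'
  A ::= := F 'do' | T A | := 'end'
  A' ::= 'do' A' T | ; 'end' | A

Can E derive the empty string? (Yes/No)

No

Nullable nonterminals: F, R, T.
No production of E has an RHS whose symbols are all nullable, so E is not nullable.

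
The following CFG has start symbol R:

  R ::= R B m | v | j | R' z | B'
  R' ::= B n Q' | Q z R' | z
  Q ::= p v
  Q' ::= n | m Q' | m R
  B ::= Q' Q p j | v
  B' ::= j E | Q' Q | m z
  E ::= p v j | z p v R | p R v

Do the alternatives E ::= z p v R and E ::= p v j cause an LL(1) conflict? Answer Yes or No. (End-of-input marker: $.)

No

FIRST(z p v R) = { z } and FIRST(p v j) = { p }.
The FIRST sets are disjoint and neither alternative is nullable — no conflict.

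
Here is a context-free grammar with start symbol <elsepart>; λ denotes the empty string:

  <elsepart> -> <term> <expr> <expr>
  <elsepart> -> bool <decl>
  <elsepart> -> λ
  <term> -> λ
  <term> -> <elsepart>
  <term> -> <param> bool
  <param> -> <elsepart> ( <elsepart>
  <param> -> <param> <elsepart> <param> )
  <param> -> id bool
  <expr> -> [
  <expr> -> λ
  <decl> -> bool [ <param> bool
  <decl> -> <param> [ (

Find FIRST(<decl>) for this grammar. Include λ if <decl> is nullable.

<decl> -> bool [ <param> bool contributes {bool}.
From <decl> -> <param> [ (: add FIRST(<param>) = { (, [, bool, id }.
Union: FIRST(<decl>) = { (, [, bool, id }.

{ (, [, bool, id }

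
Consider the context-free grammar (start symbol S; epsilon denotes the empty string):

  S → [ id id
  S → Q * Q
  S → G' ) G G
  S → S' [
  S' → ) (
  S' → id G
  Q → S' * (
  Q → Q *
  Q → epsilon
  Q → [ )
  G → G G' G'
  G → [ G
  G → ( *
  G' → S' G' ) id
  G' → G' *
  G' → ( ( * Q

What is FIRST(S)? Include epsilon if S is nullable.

{ (, ), *, [, id }

S → [ id id contributes {[}.
From S → Q * Q: Q nullable, take FIRST(Q) ∪ {*} = { ), *, [, id }.
From S → G' ) G G: add FIRST(G') = { (, ), id }.
From S → S' [: add FIRST(S') = { ), id }.
Union: FIRST(S) = { (, ), *, [, id }.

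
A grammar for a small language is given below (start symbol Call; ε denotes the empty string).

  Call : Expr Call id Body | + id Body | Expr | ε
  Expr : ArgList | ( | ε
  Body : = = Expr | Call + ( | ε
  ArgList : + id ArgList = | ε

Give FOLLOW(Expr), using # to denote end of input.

{ #, (, +, id }

In Call : Expr Call id Body: add FIRST(Call id Body) = { (, +, id }.
In Call : Expr: Expr is at the end, add FOLLOW(Call) = { #, +, id }.
In Body : = = Expr: Expr is at the end, add FOLLOW(Body) = { #, +, id }.
Union: FOLLOW(Expr) = { #, (, +, id }.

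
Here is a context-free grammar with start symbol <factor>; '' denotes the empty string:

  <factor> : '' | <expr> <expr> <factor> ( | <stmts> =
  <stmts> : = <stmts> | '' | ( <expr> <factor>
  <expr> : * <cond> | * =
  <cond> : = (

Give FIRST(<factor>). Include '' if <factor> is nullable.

{ (, *, =, '' }

<factor> : '' contributes ''.
From <factor> : <expr> <expr> <factor> (: add FIRST(<expr>) = { * }.
From <factor> : <stmts> =: <stmts> nullable, take FIRST(<stmts>) ∪ {=} = { (, = }.
Union: FIRST(<factor>) = { (, *, =, '' }.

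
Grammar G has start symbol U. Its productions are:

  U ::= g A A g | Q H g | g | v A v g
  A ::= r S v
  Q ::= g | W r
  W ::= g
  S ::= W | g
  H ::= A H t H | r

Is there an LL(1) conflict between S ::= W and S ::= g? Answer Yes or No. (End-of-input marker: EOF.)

FIRST(W) = { g } and FIRST(g) = { g }.
Both contain g, so the two alternatives are not disjoint — LL(1) conflict.

Yes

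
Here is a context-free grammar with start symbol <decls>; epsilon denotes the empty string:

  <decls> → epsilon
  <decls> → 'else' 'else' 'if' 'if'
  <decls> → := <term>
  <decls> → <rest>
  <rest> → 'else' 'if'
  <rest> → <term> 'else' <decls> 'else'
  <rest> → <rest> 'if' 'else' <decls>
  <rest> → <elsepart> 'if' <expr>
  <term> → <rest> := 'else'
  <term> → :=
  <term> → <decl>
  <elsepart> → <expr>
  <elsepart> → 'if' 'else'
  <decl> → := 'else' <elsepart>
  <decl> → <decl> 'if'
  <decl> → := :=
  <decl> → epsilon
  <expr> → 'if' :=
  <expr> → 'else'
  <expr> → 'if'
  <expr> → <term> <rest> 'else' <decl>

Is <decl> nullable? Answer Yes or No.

Yes

<decl> has an epsilon-production, so <decl> ⇒ epsilon.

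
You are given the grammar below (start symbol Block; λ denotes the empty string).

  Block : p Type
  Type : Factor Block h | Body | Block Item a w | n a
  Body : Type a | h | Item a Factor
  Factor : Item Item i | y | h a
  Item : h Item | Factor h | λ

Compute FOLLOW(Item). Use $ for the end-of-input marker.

{ a, h, i, y }

In Type : Block Item a w: add FIRST(a w) = { a }.
In Body : Item a Factor: add FIRST(a Factor) = { a }.
In Factor : Item Item i: add FIRST(Item i) = { h, i, y }.
In Factor : Item Item i: add FIRST(i) = { i }.
In Item : h Item: Item is at the end, add FOLLOW(Item) = { a, h, i, y }.
Union: FOLLOW(Item) = { a, h, i, y }.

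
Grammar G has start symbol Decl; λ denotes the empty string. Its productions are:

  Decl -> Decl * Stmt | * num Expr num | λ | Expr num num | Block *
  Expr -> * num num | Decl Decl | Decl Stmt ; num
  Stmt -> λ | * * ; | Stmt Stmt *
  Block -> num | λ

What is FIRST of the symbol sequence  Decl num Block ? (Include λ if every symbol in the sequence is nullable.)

{ *, ;, num }

Add FIRST(Decl)\{λ} = { *, ;, num }; Decl is nullable, continue.
num is a terminal; add {num} and stop.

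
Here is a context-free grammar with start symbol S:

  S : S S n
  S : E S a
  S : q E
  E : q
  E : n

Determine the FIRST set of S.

From S : S S n: add FIRST(S) = { n, q }.
From S : E S a: add FIRST(E) = { n, q }.
S : q E contributes {q}.
Union: FIRST(S) = { n, q }.

{ n, q }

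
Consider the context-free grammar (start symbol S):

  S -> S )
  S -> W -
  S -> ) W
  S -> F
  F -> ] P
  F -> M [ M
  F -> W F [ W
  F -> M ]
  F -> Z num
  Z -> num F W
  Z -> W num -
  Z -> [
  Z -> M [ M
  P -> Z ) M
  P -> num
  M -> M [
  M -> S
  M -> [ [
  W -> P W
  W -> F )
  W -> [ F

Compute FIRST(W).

{ ), [, ], num }

From W -> P W: add FIRST(P) = { ), [, ], num }.
From W -> F ): add FIRST(F) = { ), [, ], num }.
W -> [ F contributes {[}.
Union: FIRST(W) = { ), [, ], num }.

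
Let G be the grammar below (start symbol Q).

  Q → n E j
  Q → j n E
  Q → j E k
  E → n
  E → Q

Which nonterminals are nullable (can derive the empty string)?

No nonterminal has an empty production or an RHS whose symbols are all nullable.

{ } (none)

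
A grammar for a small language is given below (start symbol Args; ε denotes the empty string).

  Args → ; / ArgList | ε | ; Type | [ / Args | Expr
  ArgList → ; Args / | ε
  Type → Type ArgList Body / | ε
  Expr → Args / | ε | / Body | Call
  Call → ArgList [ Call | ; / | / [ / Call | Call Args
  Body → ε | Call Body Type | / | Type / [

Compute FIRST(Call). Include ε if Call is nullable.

{ /, ;, [ }

From Call → ArgList [ Call: ArgList nullable, take FIRST(ArgList) ∪ {[} = { ;, [ }.
Call → ; / contributes {;}.
Call → / [ / Call contributes {/}.
From Call → Call Args: add FIRST(Call) = { /, ;, [ }.
Union: FIRST(Call) = { /, ;, [ }.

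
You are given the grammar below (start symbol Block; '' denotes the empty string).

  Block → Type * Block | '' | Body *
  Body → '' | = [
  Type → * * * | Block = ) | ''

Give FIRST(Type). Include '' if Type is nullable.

{ *, =, '' }

Type → * * * contributes {*}.
From Type → Block = ): Block nullable, take FIRST(Block) ∪ {=} = { *, = }.
Type → '' contributes ''.
Union: FIRST(Type) = { *, =, '' }.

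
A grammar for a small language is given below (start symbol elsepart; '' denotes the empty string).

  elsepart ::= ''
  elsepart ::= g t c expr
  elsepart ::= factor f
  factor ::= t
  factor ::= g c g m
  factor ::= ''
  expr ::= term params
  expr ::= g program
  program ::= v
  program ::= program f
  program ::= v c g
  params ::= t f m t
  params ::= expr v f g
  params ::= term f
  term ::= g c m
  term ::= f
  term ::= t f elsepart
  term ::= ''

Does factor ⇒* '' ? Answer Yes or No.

factor has an ''-production, so factor ⇒ ''.

Yes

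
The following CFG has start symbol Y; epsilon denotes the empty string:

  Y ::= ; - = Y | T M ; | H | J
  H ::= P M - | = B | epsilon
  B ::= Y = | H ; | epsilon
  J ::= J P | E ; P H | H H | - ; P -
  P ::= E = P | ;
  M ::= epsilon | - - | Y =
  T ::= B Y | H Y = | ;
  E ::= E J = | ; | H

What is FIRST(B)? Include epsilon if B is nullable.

From B ::= Y =: Y nullable, take FIRST(Y) ∪ {=} = { -, ;, = }.
From B ::= H ;: H nullable, take FIRST(H) ∪ {;} = { -, ;, = }.
B ::= epsilon contributes epsilon.
Union: FIRST(B) = { -, ;, =, epsilon }.

{ -, ;, =, epsilon }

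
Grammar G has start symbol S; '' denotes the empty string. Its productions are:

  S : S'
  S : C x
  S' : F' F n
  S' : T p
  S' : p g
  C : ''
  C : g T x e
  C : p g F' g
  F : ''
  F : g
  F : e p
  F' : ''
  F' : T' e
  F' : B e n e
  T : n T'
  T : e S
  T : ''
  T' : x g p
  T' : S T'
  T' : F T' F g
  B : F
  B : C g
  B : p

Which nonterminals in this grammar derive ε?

{ B, C, F, F', T }

Directly nullable (have an ''-production): C, F, F', T.
B : F with every symbol nullable, so B is nullable.
No other nonterminal has a production whose RHS symbols are all nullable.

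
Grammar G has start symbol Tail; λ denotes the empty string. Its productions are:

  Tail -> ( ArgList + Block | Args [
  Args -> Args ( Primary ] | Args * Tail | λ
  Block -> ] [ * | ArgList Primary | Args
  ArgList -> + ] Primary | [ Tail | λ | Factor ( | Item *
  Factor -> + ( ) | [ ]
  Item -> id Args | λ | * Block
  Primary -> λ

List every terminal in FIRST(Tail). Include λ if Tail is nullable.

{ (, *, [ }

Tail -> ( ArgList + Block contributes {(}.
From Tail -> Args [: Args nullable, take FIRST(Args) ∪ {[} = { (, *, [ }.
Union: FIRST(Tail) = { (, *, [ }.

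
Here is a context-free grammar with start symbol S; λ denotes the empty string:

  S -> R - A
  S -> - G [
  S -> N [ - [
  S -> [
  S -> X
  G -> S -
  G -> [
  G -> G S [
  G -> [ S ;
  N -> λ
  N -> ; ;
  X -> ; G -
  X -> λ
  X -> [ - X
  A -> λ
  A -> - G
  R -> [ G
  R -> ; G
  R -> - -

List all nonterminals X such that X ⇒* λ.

{ A, N, S, X }

Directly nullable (have an λ-production): N, X, A.
S -> X with every symbol nullable, so S is nullable.
No other nonterminal has a production whose RHS symbols are all nullable.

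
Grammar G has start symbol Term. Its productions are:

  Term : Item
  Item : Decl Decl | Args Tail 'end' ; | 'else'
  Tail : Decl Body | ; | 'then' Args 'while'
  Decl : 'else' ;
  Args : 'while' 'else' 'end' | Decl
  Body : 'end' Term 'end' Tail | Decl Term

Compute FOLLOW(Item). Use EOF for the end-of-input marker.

{ EOF, 'end' }

In Term : Item: Item is at the end, add FOLLOW(Term) = { EOF, 'end' }.
Union: FOLLOW(Item) = { EOF, 'end' }.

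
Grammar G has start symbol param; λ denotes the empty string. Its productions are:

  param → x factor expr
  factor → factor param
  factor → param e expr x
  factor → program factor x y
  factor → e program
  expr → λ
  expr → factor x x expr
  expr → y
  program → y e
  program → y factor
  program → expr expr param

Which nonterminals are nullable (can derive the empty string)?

{ expr }

Directly nullable (have an λ-production): expr.
No other nonterminal has a production whose RHS symbols are all nullable.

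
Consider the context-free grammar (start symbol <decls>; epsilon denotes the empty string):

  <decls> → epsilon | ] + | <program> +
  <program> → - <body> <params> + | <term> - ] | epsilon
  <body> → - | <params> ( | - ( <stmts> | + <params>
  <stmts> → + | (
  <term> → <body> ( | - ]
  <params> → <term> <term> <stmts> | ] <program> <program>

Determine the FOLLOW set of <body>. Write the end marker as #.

{ (, +, -, ] }

In <program> → - <body> <params> +: add FIRST(<params> +) = { +, -, ] }.
In <term> → <body> (: add FIRST(() = { ( }.
Union: FOLLOW(<body>) = { (, +, -, ] }.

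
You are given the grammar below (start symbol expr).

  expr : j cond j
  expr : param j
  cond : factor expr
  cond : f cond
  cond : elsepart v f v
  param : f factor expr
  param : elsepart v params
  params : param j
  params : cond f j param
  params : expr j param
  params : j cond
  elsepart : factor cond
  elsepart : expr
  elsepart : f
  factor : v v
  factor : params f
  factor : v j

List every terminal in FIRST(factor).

{ f, j, v }

factor : v v contributes {v}.
From factor : params f: add FIRST(params) = { f, j, v }.
factor : v j contributes {v}.
Union: FIRST(factor) = { f, j, v }.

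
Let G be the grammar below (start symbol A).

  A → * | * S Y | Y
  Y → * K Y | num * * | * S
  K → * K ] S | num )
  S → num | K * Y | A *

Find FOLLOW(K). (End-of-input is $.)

{ *, ], num }

In Y → * K Y: add FIRST(Y) = { *, num }.
In K → * K ] S: add FIRST(] S) = { ] }.
In S → K * Y: add FIRST(* Y) = { * }.
Union: FOLLOW(K) = { *, ], num }.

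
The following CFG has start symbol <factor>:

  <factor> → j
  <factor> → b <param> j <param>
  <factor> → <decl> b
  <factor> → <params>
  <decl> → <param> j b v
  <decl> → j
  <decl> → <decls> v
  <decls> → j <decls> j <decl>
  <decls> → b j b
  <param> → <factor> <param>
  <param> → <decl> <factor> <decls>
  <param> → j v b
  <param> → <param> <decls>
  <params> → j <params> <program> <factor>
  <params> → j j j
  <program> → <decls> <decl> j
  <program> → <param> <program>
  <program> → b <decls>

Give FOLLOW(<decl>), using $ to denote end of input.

In <factor> → <decl> b: add FIRST(b) = { b }.
In <decls> → j <decls> j <decl>: <decl> is at the end, add FOLLOW(<decls>) = { $, b, j, v }.
In <param> → <decl> <factor> <decls>: add FIRST(<factor> <decls>) = { b, j }.
In <program> → <decls> <decl> j: add FIRST(j) = { j }.
Union: FOLLOW(<decl>) = { $, b, j, v }.

{ $, b, j, v }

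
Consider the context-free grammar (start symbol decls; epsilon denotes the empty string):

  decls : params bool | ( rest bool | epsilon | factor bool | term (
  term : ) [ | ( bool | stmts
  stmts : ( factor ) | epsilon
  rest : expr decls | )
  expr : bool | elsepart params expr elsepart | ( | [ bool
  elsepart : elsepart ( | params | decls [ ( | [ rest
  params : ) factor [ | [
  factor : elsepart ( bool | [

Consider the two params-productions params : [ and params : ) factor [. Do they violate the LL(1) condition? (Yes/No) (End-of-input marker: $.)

FIRST([) = { [ } and FIRST() factor [) = { ) }.
The FIRST sets are disjoint and neither alternative is nullable — no conflict.

No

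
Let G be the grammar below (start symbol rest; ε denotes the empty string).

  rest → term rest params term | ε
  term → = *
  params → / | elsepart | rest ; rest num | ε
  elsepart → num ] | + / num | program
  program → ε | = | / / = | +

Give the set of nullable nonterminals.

Directly nullable (have an ε-production): rest, params, program.
elsepart → program with every symbol nullable, so elsepart is nullable.
No other nonterminal has a production whose RHS symbols are all nullable.

{ elsepart, params, program, rest }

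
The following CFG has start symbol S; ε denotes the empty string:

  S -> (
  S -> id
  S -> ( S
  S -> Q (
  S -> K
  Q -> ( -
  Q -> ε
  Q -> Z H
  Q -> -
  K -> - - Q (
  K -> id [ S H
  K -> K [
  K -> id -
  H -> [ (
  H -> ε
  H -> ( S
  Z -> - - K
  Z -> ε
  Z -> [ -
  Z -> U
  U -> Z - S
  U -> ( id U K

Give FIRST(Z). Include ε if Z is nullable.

Z -> - - K contributes {-}.
Z -> ε contributes ε.
Z -> [ - contributes {[}.
From Z -> U: add FIRST(U) = { (, -, [ }.
Union: FIRST(Z) = { (, -, [, ε }.

{ (, -, [, ε }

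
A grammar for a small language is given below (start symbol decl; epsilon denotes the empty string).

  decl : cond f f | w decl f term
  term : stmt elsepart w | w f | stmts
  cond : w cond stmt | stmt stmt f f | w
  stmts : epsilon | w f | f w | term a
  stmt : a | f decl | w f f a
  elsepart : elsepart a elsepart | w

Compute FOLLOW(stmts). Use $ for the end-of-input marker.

In term : stmts: stmts is at the end, add FOLLOW(term) = { $, a, f, w }.
Union: FOLLOW(stmts) = { $, a, f, w }.

{ $, a, f, w }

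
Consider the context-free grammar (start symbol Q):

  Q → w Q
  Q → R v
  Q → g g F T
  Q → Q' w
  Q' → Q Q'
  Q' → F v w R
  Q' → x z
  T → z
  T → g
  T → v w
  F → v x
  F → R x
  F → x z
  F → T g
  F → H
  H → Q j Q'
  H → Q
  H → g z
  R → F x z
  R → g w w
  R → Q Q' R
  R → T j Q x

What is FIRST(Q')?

{ g, v, w, x, z }

From Q' → Q Q': add FIRST(Q) = { g, v, w, x, z }.
From Q' → F v w R: add FIRST(F) = { g, v, w, x, z }.
Q' → x z contributes {x}.
Union: FIRST(Q') = { g, v, w, x, z }.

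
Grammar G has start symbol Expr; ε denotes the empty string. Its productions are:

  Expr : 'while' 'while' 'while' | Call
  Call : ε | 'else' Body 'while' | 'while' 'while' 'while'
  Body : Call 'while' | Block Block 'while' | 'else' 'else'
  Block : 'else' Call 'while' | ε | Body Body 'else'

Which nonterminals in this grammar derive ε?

Directly nullable (have an ε-production): Call, Block.
Expr : Call with every symbol nullable, so Expr is nullable.
No other nonterminal has a production whose RHS symbols are all nullable.

{ Block, Call, Expr }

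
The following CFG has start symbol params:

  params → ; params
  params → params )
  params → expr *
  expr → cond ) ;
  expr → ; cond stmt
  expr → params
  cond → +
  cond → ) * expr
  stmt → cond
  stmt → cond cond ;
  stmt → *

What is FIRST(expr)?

{ ), +, ; }

From expr → cond ) ;: add FIRST(cond) = { ), + }.
expr → ; cond stmt contributes {;}.
From expr → params: add FIRST(params) = { ), +, ; }.
Union: FIRST(expr) = { ), +, ; }.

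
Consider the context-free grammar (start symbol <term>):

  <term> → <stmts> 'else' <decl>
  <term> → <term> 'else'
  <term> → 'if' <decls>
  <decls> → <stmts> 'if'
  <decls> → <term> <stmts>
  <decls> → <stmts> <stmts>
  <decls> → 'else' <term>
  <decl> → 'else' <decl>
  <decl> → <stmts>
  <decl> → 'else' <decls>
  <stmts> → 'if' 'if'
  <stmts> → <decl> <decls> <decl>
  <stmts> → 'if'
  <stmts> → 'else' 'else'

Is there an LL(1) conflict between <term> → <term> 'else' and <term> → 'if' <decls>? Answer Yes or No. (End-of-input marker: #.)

Yes

FIRST(<term> 'else') = { 'else', 'if' } and FIRST('if' <decls>) = { 'if' }.
Both contain 'if', so the two alternatives are not disjoint — LL(1) conflict.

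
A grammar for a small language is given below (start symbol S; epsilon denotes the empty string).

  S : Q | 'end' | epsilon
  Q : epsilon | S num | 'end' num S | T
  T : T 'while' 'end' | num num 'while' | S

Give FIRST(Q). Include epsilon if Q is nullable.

Q : epsilon contributes epsilon.
From Q : S num: S nullable, take FIRST(S) ∪ {num} = { 'end', 'while', num }.
Q : 'end' num S contributes {'end'}.
From Q : T: add FIRST(T) = { 'end', 'while', num, epsilon } (including epsilon since T is nullable).
Union: FIRST(Q) = { 'end', 'while', num, epsilon }.

{ 'end', 'while', num, epsilon }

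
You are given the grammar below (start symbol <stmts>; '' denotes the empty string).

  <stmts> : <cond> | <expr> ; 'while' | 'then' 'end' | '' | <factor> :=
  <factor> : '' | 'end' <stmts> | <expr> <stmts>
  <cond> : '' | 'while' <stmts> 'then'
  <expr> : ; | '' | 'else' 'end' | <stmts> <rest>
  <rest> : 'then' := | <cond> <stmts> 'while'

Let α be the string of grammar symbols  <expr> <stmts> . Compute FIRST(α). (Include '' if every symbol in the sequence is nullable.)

Add FIRST(<expr>)\{''} = { 'else', 'end', 'then', 'while', :=, ; }; <expr> is nullable, continue.
Add FIRST(<stmts>)\{''} = { 'else', 'end', 'then', 'while', :=, ; }; <stmts> is nullable, continue.
Every symbol is nullable, so include ''.

{ 'else', 'end', 'then', 'while', :=, ;, '' }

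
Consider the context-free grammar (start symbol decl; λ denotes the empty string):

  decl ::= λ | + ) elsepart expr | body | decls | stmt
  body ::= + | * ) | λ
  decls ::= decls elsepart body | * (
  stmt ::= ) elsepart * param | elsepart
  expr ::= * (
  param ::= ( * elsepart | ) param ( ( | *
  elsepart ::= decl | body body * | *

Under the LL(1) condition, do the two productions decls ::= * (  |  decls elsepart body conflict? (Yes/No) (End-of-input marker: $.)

Yes

FIRST(* () = { * } and FIRST(decls elsepart body) = { * }.
Both contain *, so the two alternatives are not disjoint — LL(1) conflict.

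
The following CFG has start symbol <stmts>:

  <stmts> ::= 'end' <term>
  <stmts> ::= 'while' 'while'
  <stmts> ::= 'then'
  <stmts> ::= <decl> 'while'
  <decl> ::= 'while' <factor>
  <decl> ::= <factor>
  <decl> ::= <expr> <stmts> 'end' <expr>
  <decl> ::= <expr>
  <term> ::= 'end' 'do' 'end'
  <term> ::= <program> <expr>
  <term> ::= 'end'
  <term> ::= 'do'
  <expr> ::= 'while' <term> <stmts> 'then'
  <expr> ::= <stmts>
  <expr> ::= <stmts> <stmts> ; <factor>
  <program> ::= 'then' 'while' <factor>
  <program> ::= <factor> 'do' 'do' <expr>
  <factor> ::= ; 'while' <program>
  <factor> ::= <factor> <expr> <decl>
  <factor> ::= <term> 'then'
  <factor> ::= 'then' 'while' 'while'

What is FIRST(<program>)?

{ 'do', 'end', 'then', ; }

<program> ::= 'then' 'while' <factor> contributes {'then'}.
From <program> ::= <factor> 'do' 'do' <expr>: add FIRST(<factor>) = { 'do', 'end', 'then', ; }.
Union: FIRST(<program>) = { 'do', 'end', 'then', ; }.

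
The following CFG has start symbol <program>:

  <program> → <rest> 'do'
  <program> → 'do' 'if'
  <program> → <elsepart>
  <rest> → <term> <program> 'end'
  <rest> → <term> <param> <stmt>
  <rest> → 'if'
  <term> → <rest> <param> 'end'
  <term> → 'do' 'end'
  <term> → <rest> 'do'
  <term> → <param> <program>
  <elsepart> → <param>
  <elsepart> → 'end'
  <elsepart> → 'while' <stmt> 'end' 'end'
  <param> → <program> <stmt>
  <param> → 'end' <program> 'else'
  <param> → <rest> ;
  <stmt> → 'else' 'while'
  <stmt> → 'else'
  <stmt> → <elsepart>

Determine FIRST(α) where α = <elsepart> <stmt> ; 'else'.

Add FIRST(<elsepart>) = { 'do', 'end', 'if', 'while' }; <elsepart> is not nullable, stop.

{ 'do', 'end', 'if', 'while' }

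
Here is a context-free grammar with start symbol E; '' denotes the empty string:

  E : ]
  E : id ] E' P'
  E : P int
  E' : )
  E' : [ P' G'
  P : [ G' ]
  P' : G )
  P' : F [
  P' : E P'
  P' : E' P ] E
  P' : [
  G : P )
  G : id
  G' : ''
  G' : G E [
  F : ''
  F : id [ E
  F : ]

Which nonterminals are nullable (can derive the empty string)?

{ F, G' }

Directly nullable (have an ''-production): G', F.
No other nonterminal has a production whose RHS symbols are all nullable.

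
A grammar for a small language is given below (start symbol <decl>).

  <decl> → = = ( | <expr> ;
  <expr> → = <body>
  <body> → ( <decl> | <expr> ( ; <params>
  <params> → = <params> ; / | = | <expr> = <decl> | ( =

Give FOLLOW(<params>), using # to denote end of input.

In <body> → <expr> ( ; <params>: <params> is at the end, add FOLLOW(<body>) = { (, ;, = }.
In <params> → = <params> ; /: add FIRST(; /) = { ; }.
Union: FOLLOW(<params>) = { (, ;, = }.

{ (, ;, = }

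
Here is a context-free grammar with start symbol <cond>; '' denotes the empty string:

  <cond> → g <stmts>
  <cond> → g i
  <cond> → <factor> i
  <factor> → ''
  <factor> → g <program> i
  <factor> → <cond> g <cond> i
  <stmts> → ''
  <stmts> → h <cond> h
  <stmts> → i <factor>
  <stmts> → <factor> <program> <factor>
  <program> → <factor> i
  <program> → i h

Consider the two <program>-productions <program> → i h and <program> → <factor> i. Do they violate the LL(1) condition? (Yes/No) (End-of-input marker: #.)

FIRST(i h) = { i } and FIRST(<factor> i) = { g, i }.
Both contain i, so the two alternatives are not disjoint — LL(1) conflict.

Yes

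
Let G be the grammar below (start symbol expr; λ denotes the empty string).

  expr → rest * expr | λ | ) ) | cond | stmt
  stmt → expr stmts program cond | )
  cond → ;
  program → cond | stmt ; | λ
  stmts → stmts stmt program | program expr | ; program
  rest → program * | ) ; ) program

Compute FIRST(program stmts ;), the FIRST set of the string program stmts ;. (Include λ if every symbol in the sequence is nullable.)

{ ), *, ; }

Add FIRST(program)\{λ} = { ), *, ; }; program is nullable, continue.
Add FIRST(stmts)\{λ} = { ), *, ; }; stmts is nullable, continue.
; is a terminal; add {;} and stop.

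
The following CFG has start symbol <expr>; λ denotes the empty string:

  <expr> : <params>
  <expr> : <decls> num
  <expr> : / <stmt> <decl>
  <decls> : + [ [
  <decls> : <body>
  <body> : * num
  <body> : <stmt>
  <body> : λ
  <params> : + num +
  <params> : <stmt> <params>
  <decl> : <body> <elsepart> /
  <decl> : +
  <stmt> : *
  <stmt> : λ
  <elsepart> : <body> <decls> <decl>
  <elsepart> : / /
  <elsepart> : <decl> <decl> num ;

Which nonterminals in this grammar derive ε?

Directly nullable (have an λ-production): <body>, <stmt>.
<decls> : <body> with every symbol nullable, so <decls> is nullable.
No other nonterminal has a production whose RHS symbols are all nullable.

{ <body>, <decls>, <stmt> }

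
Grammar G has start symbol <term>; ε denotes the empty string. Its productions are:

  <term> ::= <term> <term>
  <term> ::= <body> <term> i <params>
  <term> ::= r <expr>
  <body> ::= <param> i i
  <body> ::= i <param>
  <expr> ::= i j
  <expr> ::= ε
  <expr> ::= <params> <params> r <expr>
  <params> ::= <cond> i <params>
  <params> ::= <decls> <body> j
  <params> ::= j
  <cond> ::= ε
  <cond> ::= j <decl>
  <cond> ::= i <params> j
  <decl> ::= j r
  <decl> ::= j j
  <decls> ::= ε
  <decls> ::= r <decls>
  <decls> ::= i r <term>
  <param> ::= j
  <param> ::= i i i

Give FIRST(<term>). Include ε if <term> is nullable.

From <term> ::= <term> <term>: add FIRST(<term>) = { i, j, r }.
From <term> ::= <body> <term> i <params>: add FIRST(<body>) = { i, j }.
<term> ::= r <expr> contributes {r}.
Union: FIRST(<term>) = { i, j, r }.

{ i, j, r }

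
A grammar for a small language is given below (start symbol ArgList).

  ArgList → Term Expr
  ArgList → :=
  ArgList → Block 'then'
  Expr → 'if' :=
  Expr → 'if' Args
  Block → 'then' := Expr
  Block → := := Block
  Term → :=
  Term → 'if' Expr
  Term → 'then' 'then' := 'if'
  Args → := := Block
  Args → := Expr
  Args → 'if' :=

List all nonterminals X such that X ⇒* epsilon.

{ } (none)

No nonterminal has an empty production or an RHS whose symbols are all nullable.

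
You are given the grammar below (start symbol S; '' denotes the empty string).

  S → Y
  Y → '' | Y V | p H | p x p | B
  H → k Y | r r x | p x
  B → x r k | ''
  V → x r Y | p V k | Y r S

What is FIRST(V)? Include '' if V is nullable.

{ p, r, x }

V → x r Y contributes {x}.
V → p V k contributes {p}.
From V → Y r S: Y nullable, take FIRST(Y) ∪ {r} = { p, r, x }.
Union: FIRST(V) = { p, r, x }.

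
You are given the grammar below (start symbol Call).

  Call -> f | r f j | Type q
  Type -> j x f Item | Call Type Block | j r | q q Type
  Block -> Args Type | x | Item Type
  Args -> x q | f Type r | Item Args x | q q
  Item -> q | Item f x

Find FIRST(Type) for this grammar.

Type -> j x f Item contributes {j}.
From Type -> Call Type Block: add FIRST(Call) = { f, j, q, r }.
Type -> j r contributes {j}.
Type -> q q Type contributes {q}.
Union: FIRST(Type) = { f, j, q, r }.

{ f, j, q, r }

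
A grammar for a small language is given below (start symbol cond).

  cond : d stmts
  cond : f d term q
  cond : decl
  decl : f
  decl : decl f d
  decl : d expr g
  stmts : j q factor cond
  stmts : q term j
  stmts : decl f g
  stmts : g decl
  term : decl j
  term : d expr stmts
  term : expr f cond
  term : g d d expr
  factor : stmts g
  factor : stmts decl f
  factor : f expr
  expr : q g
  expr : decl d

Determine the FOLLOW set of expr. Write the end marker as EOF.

In decl : d expr g: add FIRST(g) = { g }.
In term : d expr stmts: add FIRST(stmts) = { d, f, g, j, q }.
In term : expr f cond: add FIRST(f cond) = { f }.
In term : g d d expr: expr is at the end, add FOLLOW(term) = { j, q }.
In factor : f expr: expr is at the end, add FOLLOW(factor) = { d, f }.
Union: FOLLOW(expr) = { d, f, g, j, q }.

{ d, f, g, j, q }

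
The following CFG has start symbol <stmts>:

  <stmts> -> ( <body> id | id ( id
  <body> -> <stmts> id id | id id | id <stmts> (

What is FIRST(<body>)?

{ (, id }

From <body> -> <stmts> id id: add FIRST(<stmts>) = { (, id }.
<body> -> id id contributes {id}.
<body> -> id <stmts> ( contributes {id}.
Union: FIRST(<body>) = { (, id }.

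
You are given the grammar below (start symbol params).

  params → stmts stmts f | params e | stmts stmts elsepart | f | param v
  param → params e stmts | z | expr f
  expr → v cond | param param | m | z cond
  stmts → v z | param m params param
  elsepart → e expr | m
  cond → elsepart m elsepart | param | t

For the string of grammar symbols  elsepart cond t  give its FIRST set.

Add FIRST(elsepart) = { e, m }; elsepart is not nullable, stop.

{ e, m }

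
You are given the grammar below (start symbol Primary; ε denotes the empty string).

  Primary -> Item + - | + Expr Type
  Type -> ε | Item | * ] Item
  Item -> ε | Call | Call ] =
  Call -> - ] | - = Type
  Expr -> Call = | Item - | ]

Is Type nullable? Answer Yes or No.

Yes

Type has an ε-production, so Type ⇒ ε.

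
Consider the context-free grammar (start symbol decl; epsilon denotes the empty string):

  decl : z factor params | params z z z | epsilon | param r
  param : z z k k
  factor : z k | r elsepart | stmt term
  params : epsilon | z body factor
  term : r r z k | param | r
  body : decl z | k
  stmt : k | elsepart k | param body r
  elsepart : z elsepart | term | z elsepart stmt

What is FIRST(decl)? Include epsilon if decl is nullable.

{ z, epsilon }

decl : z factor params contributes {z}.
From decl : params z z z: params nullable, take FIRST(params) ∪ {z} = { z }.
decl : epsilon contributes epsilon.
From decl : param r: add FIRST(param) = { z }.
Union: FIRST(decl) = { z, epsilon }.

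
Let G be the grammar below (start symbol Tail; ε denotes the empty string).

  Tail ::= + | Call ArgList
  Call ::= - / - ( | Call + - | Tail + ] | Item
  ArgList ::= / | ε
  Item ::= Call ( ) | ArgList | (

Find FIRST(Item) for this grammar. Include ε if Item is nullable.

{ (, +, -, /, ε }

From Item ::= Call ( ): Call nullable, take FIRST(Call) ∪ {(} = { (, +, -, / }.
From Item ::= ArgList: add FIRST(ArgList) = { /, ε } (including ε since ArgList is nullable).
Item ::= ( contributes {(}.
Union: FIRST(Item) = { (, +, -, /, ε }.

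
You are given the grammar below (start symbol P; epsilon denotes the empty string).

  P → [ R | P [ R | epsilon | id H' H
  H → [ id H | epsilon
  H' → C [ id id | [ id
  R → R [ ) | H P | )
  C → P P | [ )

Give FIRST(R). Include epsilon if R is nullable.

From R → R [ ): R nullable, take FIRST(R) ∪ {[} = { ), [, id }.
From R → H P: H, P nullable, take FIRST(H) ∪ FIRST(P) = { [, id }; also epsilon since the whole RHS is nullable.
R → ) contributes {)}.
Union: FIRST(R) = { ), [, id, epsilon }.

{ ), [, id, epsilon }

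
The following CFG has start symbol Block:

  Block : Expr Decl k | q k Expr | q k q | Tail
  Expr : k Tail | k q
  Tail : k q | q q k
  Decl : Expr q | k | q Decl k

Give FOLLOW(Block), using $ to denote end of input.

{ $ }

Block is the start symbol, so $ ∈ FOLLOW(Block).
Union: FOLLOW(Block) = { $ }.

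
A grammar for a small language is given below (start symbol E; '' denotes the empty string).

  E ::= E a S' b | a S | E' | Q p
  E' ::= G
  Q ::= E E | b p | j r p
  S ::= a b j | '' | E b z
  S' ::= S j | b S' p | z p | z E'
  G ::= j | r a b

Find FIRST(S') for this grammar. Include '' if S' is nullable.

From S' ::= S j: S nullable, take FIRST(S) ∪ {j} = { a, b, j, r }.
S' ::= b S' p contributes {b}.
S' ::= z p contributes {z}.
S' ::= z E' contributes {z}.
Union: FIRST(S') = { a, b, j, r, z }.

{ a, b, j, r, z }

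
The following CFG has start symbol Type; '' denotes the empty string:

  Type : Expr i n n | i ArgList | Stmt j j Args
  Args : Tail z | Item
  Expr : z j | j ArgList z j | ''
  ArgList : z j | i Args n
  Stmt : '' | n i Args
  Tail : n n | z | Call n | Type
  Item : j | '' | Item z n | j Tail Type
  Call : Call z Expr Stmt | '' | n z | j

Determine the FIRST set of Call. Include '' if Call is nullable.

From Call : Call z Expr Stmt: Call nullable, take FIRST(Call) ∪ {z} = { j, n, z }.
Call : '' contributes ''.
Call : n z contributes {n}.
Call : j contributes {j}.
Union: FIRST(Call) = { j, n, z, '' }.

{ j, n, z, '' }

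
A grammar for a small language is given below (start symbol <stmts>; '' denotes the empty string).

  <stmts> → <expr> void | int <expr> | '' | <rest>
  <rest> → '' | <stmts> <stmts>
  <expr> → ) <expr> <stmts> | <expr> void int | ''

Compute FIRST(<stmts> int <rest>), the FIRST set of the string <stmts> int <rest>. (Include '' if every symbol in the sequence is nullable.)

{ ), int, void }

Add FIRST(<stmts>)\{''} = { ), int, void }; <stmts> is nullable, continue.
int is a terminal; add {int} and stop.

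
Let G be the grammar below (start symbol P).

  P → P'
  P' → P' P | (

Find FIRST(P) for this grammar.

{ ( }

From P → P': add FIRST(P') = { ( }.
Union: FIRST(P) = { ( }.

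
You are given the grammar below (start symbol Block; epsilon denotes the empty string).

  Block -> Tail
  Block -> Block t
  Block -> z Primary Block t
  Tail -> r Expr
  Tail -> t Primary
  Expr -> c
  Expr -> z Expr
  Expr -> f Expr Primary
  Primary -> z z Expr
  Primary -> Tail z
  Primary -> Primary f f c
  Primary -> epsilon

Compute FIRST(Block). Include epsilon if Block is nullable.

{ r, t, z }

From Block -> Tail: add FIRST(Tail) = { r, t }.
From Block -> Block t: add FIRST(Block) = { r, t, z }.
Block -> z Primary Block t contributes {z}.
Union: FIRST(Block) = { r, t, z }.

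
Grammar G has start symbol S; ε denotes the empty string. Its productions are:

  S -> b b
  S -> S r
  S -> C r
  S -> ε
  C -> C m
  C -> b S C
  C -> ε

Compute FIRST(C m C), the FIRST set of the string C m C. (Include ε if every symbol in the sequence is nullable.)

Add FIRST(C)\{ε} = { b, m }; C is nullable, continue.
m is a terminal; add {m} and stop.

{ b, m }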